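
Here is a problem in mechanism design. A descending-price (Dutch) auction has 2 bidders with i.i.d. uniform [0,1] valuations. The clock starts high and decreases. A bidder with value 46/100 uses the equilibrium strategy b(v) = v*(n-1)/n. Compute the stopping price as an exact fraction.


Step 1: Dutch auctions are strategically equivalent to first-price auctions
Step 2: The equilibrium bid is b(v) = v*(n-1)/n
Step 3: b = 23/50 * 1/2
Step 4: b = 23/100

23/100


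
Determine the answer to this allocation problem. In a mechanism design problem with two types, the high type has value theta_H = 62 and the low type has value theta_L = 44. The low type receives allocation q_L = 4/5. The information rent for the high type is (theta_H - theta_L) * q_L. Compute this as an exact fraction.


Step 1: theta_H - theta_L = 62 - 44 = 18
Step 2: Information rent = (theta_H - theta_L) * q_L
Step 3: = 18 * 4/5
Step 4: = 72/5

72/5


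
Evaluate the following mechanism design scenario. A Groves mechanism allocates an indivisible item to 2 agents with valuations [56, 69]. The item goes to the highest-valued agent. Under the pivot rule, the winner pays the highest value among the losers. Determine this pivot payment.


Step 1: The efficient winner is agent 1 with value 69
Step 2: Other agents' values: [56]
Step 3: Pivot payment = max(others) = 56
Step 4: The winner pays 56

56


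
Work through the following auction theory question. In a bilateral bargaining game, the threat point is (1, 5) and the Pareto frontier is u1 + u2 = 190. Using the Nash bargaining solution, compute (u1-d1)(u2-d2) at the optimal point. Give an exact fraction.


Step 1: The Nash solution splits surplus symmetrically above the disagreement point
Step 2: u1 = (total + d1 - d2)/2 = (190 + 1 - 5)/2 = 93
Step 3: u2 = (total - d1 + d2)/2 = (190 - 1 + 5)/2 = 97
Step 4: Nash product = (93 - 1) * (97 - 5)
Step 5: = 92 * 92 = 8464

8464


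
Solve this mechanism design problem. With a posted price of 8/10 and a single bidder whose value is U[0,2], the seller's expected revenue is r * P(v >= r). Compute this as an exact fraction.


Step 1: Posted price r = 4/5, value support [0,2]
Step 2: P(v >= r) = (2 - 4/5)/2 = 3/5
Step 3: Expected revenue = r * P(v >= r) = 4/5 * 3/5
Step 4: Revenue = 12/25

12/25


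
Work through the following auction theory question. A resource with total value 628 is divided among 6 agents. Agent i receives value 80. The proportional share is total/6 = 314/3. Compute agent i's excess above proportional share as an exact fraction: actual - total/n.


Step 1: Proportional share = 628/6 = 314/3
Step 2: Agent's actual allocation = 80
Step 3: Excess = 80 - 314/3 = -74/3

-74/3


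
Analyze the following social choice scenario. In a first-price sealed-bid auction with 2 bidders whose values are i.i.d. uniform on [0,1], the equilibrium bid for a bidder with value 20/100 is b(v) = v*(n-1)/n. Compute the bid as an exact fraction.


Step 1: The symmetric BNE bidding function is b(v) = v * (n-1) / n
Step 2: Substitute v = 1/5 and n = 2
Step 3: b = 1/5 * 1/2
Step 4: b = 1/10

1/10


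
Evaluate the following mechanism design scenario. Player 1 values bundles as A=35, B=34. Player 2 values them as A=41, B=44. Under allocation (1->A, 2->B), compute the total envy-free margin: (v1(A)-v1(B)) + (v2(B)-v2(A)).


Step 1: Player 1's margin = v1(A) - v1(B) = 35 - 34 = 1
Step 2: Player 2's margin = v2(B) - v2(A) = 44 - 41 = 3
Step 3: Total margin = 1 + 3 = 4

4


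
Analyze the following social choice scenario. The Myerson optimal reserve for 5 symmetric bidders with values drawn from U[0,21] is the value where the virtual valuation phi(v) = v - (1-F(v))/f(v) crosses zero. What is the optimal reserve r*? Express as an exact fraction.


Step 1: For U[0,21], F(v) = v/21 and f(v) = 1/21
Step 2: phi(v) = v - (1 - v/21)/(1/21) = v - (21 - v) = 2v - 21
Step 3: Set phi(r*) = 0: 2r* - 21 = 0
Step 4: r* = 21/2 (the number of bidders n = 5 does not enter)

21/2


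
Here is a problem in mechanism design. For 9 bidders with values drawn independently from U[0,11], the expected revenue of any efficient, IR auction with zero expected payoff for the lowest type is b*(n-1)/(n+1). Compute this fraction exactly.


Step 1: By Revenue Equivalence, expected revenue = b*(n-1)/(n+1)
Step 2: Substituting n = 9, b = 11
Step 3: Revenue = 11*(9-1)/(9+1) = 11*8/10
Step 4: Revenue = 88/10 = 44/5

44/5


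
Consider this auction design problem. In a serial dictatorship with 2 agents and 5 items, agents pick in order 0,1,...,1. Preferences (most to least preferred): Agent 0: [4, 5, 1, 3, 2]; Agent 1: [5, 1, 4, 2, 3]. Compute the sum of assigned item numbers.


Step 1: Agent 0 picks item 4
Step 2: Agent 1 picks item 5
Step 3: Sum = 4 + 5 = 9

9


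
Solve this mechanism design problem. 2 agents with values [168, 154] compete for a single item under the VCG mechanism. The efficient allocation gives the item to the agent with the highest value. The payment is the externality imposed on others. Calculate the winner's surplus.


Step 1: The winner is the agent with the highest value: agent 0 with value 168
Step 2: Values of other agents: [154]
Step 3: VCG payment = max of others' values = 154
Step 4: Surplus = 168 - 154 = 14

14


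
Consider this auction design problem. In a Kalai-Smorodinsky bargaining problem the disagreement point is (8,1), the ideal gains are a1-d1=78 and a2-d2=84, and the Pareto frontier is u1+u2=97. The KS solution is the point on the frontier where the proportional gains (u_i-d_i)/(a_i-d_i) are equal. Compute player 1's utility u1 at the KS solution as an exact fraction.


Step 1: At the KS point, (u1-d1)/r1 = (u2-d2)/r2 = t and u1+u2 = 97
Step 2: u1 = d1 + r1*t and u2 = d2 + r2*t, so (d1 + r1*t) + (d2 + r2*t) = 97
Step 3: t = (97 - 8 - 1)/(78 + 84) = 88/162 = 44/81
Step 4: u1 = d1 + r1*t = 8 + 78 * 44/81 = 1360/27
Step 5: (Check: u2 = d2 + r2*t = 1259/27; u1+u2 = 1360/27 + 1259/27 = 97, on the frontier.)

1360/27


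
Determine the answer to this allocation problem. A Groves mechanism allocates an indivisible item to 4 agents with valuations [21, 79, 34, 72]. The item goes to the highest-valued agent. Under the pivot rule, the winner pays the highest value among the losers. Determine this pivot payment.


Step 1: The efficient winner is agent 1 with value 79
Step 2: Other agents' values: [21, 34, 72]
Step 3: Pivot payment = max(others) = 72
Step 4: The winner pays 72

72


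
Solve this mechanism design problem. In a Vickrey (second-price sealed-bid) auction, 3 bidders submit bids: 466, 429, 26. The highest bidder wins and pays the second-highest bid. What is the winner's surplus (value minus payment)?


Step 1: Sort bids in descending order: 466, 429, 26
Step 2: The winning bid is the highest: 466
Step 3: The payment equals the second-highest bid: 429
Step 4: Surplus = winner's bid - payment = 466 - 429 = 37

37


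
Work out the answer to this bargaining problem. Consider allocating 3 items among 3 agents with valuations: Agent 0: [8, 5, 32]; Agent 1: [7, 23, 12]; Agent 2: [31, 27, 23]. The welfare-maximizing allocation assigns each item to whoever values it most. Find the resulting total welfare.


Step 1: For each item, find the maximum value among all agents.
Step 2: Item 0 -> Agent 2 (value 31)
Step 3: Item 1 -> Agent 2 (value 27)
Step 4: Item 2 -> Agent 0 (value 32)
Step 5: Total welfare = 31 + 27 + 32 = 90

90


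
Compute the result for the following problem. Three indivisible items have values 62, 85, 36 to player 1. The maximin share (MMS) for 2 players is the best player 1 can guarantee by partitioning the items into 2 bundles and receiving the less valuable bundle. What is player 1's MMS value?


Step 1: Item values = 62, 85, 36
Step 2: Enumerate all 2-bundle partitions and take the smaller bundle:
  Partition 1: {62} vs {85,36} -> bundles 62, 121; min = 62
  Partition 2: {85} vs {62,36} -> bundles 85, 98; min = 85
  Partition 3: {36} vs {62,85} -> bundles 36, 147; min = 36
Step 3: MMS = max(62, 85, 36) = 85

85


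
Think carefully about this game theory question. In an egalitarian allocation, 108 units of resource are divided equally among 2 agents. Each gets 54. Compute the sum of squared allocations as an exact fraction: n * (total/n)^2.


Step 1: Each agent's share = 108/2 = 54
Step 2: Square of each share = (54)^2 = 2916
Step 3: Sum of squares = 2 * 2916 = 5832

5832


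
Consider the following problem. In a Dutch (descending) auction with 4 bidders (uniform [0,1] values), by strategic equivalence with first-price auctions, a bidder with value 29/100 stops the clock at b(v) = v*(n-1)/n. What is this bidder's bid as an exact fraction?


Step 1: Dutch auctions are strategically equivalent to first-price auctions
Step 2: The equilibrium bid is b(v) = v*(n-1)/n
Step 3: b = 29/100 * 3/4
Step 4: b = 87/400

87/400


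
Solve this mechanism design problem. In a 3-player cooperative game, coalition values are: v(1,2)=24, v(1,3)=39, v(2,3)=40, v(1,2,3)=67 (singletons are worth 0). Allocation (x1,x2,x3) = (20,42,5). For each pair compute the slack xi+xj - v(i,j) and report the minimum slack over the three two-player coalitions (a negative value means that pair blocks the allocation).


Step 1: Slack for coalition (1,2): x1+x2 - v12 = 62 - 24 = 38
Step 2: Slack for coalition (1,3): x1+x3 - v13 = 25 - 39 = -14
Step 3: Slack for coalition (2,3): x2+x3 - v23 = 47 - 40 = 7
Step 4: Minimum slack = min(38, -14, 7) = -14, attained by (1,3); coalition (1,3) can block (slack < 0), so the allocation is not in the core

-14


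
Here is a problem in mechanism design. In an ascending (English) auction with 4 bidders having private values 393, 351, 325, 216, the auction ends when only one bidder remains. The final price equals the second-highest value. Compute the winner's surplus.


Step 1: Identify the highest value: 393
Step 2: Identify the second-highest value: 351
Step 3: The final price = second-highest value = 351
Step 4: Surplus = 393 - 351 = 42

42


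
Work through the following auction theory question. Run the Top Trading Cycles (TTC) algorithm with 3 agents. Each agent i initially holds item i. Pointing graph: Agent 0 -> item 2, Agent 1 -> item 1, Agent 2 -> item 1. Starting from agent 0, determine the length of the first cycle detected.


Step 1: Trace the pointer graph from agent 0: 0 -> 2 -> 1 -> 1
Step 2: A cycle is detected when we revisit agent 1
Step 3: The cycle is: 1 -> 1
Step 4: Cycle length = 1

1


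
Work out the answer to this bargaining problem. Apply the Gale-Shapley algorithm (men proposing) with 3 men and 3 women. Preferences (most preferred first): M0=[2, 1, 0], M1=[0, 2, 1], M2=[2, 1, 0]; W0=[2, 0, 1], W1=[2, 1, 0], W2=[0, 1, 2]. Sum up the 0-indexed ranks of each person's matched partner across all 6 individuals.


Step 1: Run Gale-Shapley (men propose, women hold best offer):
  M0 proposes to W2; she accepts
  M1 proposes to W0; she accepts
  M2 proposes to W2; rejected
  M2 proposes to W1; she accepts
Step 2: Final matching: W0-M1, W1-M2, W2-M0
Step 3: 0-indexed ranks (man's rank of his match, then woman's): 0 + 2 + 1 + 0 + 0 + 0
Step 4: Total rank sum = 3

3


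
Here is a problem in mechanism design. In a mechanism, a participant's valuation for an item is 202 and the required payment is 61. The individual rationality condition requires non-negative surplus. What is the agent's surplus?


Step 1: Surplus = value - payment = 202 - 61 = 141
Step 2: IR is satisfied (surplus >= 0)

141


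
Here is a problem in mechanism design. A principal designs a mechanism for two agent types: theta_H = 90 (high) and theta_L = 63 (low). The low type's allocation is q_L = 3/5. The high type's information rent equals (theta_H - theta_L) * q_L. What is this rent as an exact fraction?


Step 1: theta_H - theta_L = 90 - 63 = 27
Step 2: Information rent = (theta_H - theta_L) * q_L
Step 3: = 27 * 3/5
Step 4: = 81/5

81/5


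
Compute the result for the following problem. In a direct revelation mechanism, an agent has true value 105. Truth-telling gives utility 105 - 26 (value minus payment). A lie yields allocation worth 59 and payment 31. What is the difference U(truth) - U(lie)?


Step 1: U(truth) = value - payment = 105 - 26 = 79
Step 2: U(lie) = allocation - payment = 59 - 31 = 28
Step 3: IC gap = 79 - 28 = 51

51


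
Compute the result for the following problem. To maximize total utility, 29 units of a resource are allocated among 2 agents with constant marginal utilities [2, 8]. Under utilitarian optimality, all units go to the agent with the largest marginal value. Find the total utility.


Step 1: The marginal utilities are [2, 8]
Step 2: The highest marginal utility is 8
Step 3: All 29 units go to that agent
Step 4: Total utility = 8 * 29 = 232

232


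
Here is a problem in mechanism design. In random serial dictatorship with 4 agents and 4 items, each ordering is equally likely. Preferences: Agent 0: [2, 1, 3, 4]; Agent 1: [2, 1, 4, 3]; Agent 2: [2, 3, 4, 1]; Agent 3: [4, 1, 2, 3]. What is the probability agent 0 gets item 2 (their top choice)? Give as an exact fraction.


Step 1: Agent 0 wants item 2
Step 2: There are 24 possible orderings of agents
Step 3: In 8 orderings, agent 0 gets item 2
Step 4: Probability = 8/24 = 1/3

1/3


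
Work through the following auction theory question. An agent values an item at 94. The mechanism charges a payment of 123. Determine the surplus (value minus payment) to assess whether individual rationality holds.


Step 1: Surplus = value - payment = 94 - 123 = -29
Step 2: IR is violated (surplus < 0)

-29


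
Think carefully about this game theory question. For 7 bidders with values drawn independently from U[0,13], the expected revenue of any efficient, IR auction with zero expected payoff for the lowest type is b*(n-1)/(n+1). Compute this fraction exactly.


Step 1: By Revenue Equivalence, expected revenue = b*(n-1)/(n+1)
Step 2: Substituting n = 7, b = 13
Step 3: Revenue = 13*(7-1)/(7+1) = 13*6/8
Step 4: Revenue = 78/8 = 39/4

39/4


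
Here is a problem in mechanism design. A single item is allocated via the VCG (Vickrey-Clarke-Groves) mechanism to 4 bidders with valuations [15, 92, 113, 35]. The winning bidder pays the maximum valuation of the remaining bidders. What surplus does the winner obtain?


Step 1: The winner is the agent with the highest value: agent 2 with value 113
Step 2: Values of other agents: [15, 92, 35]
Step 3: VCG payment = max of others' values = 92
Step 4: Surplus = 113 - 92 = 21

21


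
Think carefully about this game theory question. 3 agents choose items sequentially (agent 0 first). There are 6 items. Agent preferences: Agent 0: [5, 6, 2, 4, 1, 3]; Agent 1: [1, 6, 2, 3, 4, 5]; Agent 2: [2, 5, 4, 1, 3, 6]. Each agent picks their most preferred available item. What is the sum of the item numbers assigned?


Step 1: Agent 0 picks item 5
Step 2: Agent 1 picks item 1
Step 3: Agent 2 picks item 2
Step 4: Sum = 5 + 1 + 2 = 8

8


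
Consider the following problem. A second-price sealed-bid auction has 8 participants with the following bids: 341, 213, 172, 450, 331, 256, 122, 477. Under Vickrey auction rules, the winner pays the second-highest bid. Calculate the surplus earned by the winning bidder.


Step 1: Sort bids in descending order: 477, 450, 341, 331, 256, 213, 172, 122
Step 2: The winning bid is the highest: 477
Step 3: The payment equals the second-highest bid: 450
Step 4: Surplus = winner's bid - payment = 477 - 450 = 27

27


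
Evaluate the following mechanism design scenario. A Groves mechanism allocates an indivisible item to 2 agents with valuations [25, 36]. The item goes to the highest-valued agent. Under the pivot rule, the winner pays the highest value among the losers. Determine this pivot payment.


Step 1: The efficient winner is agent 1 with value 36
Step 2: Other agents' values: [25]
Step 3: Pivot payment = max(others) = 25
Step 4: The winner pays 25

25


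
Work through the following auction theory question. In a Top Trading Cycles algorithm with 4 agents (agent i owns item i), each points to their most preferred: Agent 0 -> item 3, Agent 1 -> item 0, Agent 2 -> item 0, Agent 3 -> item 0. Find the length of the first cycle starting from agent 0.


Step 1: Trace the pointer graph from agent 0: 0 -> 3 -> 0
Step 2: A cycle is detected when we revisit agent 0
Step 3: The cycle is: 0 -> 3 -> 0
Step 4: Cycle length = 2

2


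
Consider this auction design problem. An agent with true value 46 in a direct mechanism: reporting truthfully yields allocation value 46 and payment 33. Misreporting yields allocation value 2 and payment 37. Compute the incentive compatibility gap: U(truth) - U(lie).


Step 1: U(truth) = value - payment = 46 - 33 = 13
Step 2: U(lie) = allocation - payment = 2 - 37 = -35
Step 3: IC gap = 13 - (-35) = 48

48


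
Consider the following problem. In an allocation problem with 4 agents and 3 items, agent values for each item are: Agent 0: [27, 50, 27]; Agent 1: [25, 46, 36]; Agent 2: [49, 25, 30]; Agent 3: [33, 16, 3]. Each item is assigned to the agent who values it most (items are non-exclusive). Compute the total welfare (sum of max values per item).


Step 1: For each item, find the maximum value among all agents.
Step 2: Item 0 -> Agent 2 (value 49)
Step 3: Item 1 -> Agent 0 (value 50)
Step 4: Item 2 -> Agent 1 (value 36)
Step 5: Total welfare = 49 + 50 + 36 = 135

135


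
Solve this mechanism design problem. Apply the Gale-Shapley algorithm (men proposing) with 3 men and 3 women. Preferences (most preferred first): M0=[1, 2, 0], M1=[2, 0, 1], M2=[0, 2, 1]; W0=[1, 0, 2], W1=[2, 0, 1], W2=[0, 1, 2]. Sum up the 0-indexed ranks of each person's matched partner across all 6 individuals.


Step 1: Run Gale-Shapley (men propose, women hold best offer):
  M0 proposes to W1; she accepts
  M1 proposes to W2; she accepts
  M2 proposes to W0; she accepts
Step 2: Final matching: W0-M2, W1-M0, W2-M1
Step 3: 0-indexed ranks (man's rank of his match, then woman's): 0 + 2 + 0 + 1 + 0 + 1
Step 4: Total rank sum = 4

4


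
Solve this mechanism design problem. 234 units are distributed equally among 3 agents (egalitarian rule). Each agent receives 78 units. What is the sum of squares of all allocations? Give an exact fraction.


Step 1: Each agent's share = 234/3 = 78
Step 2: Square of each share = (78)^2 = 6084
Step 3: Sum of squares = 3 * 6084 = 18252

18252


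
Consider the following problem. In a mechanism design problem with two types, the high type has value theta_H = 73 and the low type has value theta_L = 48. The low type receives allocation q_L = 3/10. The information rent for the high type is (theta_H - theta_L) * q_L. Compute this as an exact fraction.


Step 1: theta_H - theta_L = 73 - 48 = 25
Step 2: Information rent = (theta_H - theta_L) * q_L
Step 3: = 25 * 3/10
Step 4: = 15/2

15/2


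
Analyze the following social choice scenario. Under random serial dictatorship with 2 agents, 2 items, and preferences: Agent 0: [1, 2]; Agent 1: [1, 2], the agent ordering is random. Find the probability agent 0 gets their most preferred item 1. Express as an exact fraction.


Step 1: Agent 0 wants item 1
Step 2: There are 2 possible orderings of agents
Step 3: In 1 orderings, agent 0 gets item 1
Step 4: Probability = 1/2

1/2


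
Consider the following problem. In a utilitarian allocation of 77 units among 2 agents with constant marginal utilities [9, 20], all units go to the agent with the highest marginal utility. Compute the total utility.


Step 1: The marginal utilities are [9, 20]
Step 2: The highest marginal utility is 20
Step 3: All 77 units go to that agent
Step 4: Total utility = 20 * 77 = 1540

1540


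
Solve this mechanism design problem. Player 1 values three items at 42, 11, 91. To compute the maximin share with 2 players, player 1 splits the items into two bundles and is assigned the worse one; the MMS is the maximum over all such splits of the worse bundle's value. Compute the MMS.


Step 1: Item values = 42, 11, 91
Step 2: Enumerate all 2-bundle partitions and take the smaller bundle:
  Partition 1: {42} vs {11,91} -> bundles 42, 102; min = 42
  Partition 2: {11} vs {42,91} -> bundles 11, 133; min = 11
  Partition 3: {91} vs {42,11} -> bundles 91, 53; min = 53
Step 3: MMS = max(42, 11, 53) = 53

53


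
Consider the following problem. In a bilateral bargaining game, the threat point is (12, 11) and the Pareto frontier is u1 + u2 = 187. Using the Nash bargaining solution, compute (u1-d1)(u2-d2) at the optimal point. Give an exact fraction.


Step 1: The Nash solution splits surplus symmetrically above the disagreement point
Step 2: u1 = (total + d1 - d2)/2 = (187 + 12 - 11)/2 = 94
Step 3: u2 = (total - d1 + d2)/2 = (187 - 12 + 11)/2 = 93
Step 4: Nash product = (94 - 12) * (93 - 11)
Step 5: = 82 * 82 = 6724

6724


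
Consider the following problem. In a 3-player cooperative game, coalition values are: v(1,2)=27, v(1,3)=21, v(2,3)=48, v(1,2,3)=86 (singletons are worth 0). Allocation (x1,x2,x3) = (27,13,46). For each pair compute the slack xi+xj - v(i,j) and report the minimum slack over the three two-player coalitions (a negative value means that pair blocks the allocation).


Step 1: Slack for coalition (1,2): x1+x2 - v12 = 40 - 27 = 13
Step 2: Slack for coalition (1,3): x1+x3 - v13 = 73 - 21 = 52
Step 3: Slack for coalition (2,3): x2+x3 - v23 = 59 - 48 = 11
Step 4: Minimum slack = min(13, 52, 11) = 11, attained by (2,3); no pair can gain by deviating, so the allocation is in the core

11


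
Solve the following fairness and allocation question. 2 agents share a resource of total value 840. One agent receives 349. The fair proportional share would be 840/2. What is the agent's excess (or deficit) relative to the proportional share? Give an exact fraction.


Step 1: Proportional share = 840/2 = 420
Step 2: Agent's actual allocation = 349
Step 3: Excess = 349 - 420 = -71

-71


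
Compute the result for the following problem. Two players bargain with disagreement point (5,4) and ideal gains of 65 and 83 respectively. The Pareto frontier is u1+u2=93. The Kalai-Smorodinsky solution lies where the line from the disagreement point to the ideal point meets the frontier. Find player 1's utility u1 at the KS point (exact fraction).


Step 1: At the KS point, (u1-d1)/r1 = (u2-d2)/r2 = t and u1+u2 = 93
Step 2: u1 = d1 + r1*t and u2 = d2 + r2*t, so (d1 + r1*t) + (d2 + r2*t) = 93
Step 3: t = (93 - 5 - 4)/(65 + 83) = 84/148 = 21/37
Step 4: u1 = d1 + r1*t = 5 + 65 * 21/37 = 1550/37
Step 5: (Check: u2 = d2 + r2*t = 1891/37; u1+u2 = 1550/37 + 1891/37 = 93, on the frontier.)

1550/37


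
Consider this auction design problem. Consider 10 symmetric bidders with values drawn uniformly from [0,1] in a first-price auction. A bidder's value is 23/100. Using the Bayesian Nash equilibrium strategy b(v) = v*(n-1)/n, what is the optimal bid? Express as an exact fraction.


Step 1: The symmetric BNE bidding function is b(v) = v * (n-1) / n
Step 2: Substitute v = 23/100 and n = 10
Step 3: b = 23/100 * 9/10
Step 4: b = 207/1000

207/1000


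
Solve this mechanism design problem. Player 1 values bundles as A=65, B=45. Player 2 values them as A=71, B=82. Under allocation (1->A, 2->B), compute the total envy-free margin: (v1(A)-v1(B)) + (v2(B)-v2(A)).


Step 1: Player 1's margin = v1(A) - v1(B) = 65 - 45 = 20
Step 2: Player 2's margin = v2(B) - v2(A) = 82 - 71 = 11
Step 3: Total margin = 20 + 11 = 31

31


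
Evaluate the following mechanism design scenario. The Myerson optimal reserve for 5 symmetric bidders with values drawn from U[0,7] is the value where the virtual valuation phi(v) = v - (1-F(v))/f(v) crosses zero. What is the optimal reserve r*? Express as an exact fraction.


Step 1: For U[0,7], F(v) = v/7 and f(v) = 1/7
Step 2: phi(v) = v - (1 - v/7)/(1/7) = v - (7 - v) = 2v - 7
Step 3: Set phi(r*) = 0: 2r* - 7 = 0
Step 4: r* = 7/2 (the number of bidders n = 5 does not enter)

7/2


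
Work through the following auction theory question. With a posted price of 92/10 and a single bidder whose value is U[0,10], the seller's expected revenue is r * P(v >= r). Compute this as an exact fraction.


Step 1: Posted price r = 46/5, value support [0,10]
Step 2: P(v >= r) = (10 - 46/5)/10 = 2/25
Step 3: Expected revenue = r * P(v >= r) = 46/5 * 2/25
Step 4: Revenue = 92/125

92/125


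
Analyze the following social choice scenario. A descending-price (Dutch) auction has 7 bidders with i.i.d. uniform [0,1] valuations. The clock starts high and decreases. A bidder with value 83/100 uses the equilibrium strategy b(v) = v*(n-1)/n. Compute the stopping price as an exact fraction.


Step 1: Dutch auctions are strategically equivalent to first-price auctions
Step 2: The equilibrium bid is b(v) = v*(n-1)/n
Step 3: b = 83/100 * 6/7
Step 4: b = 249/350

249/350


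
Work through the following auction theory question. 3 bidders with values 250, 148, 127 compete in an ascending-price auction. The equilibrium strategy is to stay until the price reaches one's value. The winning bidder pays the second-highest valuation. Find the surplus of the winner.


Step 1: Identify the highest value: 250
Step 2: Identify the second-highest value: 148
Step 3: The final price = second-highest value = 148
Step 4: Surplus = 250 - 148 = 102

102


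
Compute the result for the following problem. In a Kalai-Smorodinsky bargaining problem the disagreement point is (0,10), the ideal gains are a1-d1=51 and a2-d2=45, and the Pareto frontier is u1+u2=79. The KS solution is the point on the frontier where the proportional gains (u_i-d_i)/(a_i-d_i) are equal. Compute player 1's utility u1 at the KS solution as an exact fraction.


Step 1: At the KS point, (u1-d1)/r1 = (u2-d2)/r2 = t and u1+u2 = 79
Step 2: u1 = d1 + r1*t and u2 = d2 + r2*t, so (d1 + r1*t) + (d2 + r2*t) = 79
Step 3: t = (79 - 0 - 10)/(51 + 45) = 69/96 = 23/32
Step 4: u1 = d1 + r1*t = 0 + 51 * 23/32 = 1173/32
Step 5: (Check: u2 = d2 + r2*t = 1355/32; u1+u2 = 1173/32 + 1355/32 = 79, on the frontier.)

1173/32


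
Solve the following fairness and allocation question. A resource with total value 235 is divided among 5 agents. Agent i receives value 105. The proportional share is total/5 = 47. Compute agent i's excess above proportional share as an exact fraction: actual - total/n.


Step 1: Proportional share = 235/5 = 47
Step 2: Agent's actual allocation = 105
Step 3: Excess = 105 - 47 = 58

58


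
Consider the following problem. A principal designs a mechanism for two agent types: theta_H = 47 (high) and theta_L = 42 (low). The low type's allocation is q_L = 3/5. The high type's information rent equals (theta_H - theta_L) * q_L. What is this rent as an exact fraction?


Step 1: theta_H - theta_L = 47 - 42 = 5
Step 2: Information rent = (theta_H - theta_L) * q_L
Step 3: = 5 * 3/5
Step 4: = 3

3


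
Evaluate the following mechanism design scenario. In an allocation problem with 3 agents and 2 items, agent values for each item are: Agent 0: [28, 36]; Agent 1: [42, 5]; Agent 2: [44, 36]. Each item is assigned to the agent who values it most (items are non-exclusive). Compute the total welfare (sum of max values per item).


Step 1: For each item, find the maximum value among all agents.
Step 2: Item 0 -> Agent 2 (value 44)
Step 3: Item 1 -> Agent 0 (value 36)
Step 4: Total welfare = 44 + 36 = 80

80


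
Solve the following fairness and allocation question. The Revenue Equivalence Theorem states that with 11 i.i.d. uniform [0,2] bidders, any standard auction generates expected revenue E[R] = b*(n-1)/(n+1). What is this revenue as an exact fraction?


Step 1: By Revenue Equivalence, expected revenue = b*(n-1)/(n+1)
Step 2: Substituting n = 11, b = 2
Step 3: Revenue = 2*(11-1)/(11+1) = 2*10/12
Step 4: Revenue = 20/12 = 5/3

5/3


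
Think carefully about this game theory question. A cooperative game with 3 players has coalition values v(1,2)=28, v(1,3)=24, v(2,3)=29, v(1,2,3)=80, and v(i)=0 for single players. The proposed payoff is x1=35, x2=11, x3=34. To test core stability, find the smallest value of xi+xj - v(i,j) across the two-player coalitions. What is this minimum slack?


Step 1: Slack for coalition (1,2): x1+x2 - v12 = 46 - 28 = 18
Step 2: Slack for coalition (1,3): x1+x3 - v13 = 69 - 24 = 45
Step 3: Slack for coalition (2,3): x2+x3 - v23 = 45 - 29 = 16
Step 4: Minimum slack = min(18, 45, 16) = 16, attained by (2,3); no pair can gain by deviating, so the allocation is in the core

16


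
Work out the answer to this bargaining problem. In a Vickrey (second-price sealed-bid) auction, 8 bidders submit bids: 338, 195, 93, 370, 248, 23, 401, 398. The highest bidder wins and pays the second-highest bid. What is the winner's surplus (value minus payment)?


Step 1: Sort bids in descending order: 401, 398, 370, 338, 248, 195, 93, 23
Step 2: The winning bid is the highest: 401
Step 3: The payment equals the second-highest bid: 398
Step 4: Surplus = winner's bid - payment = 401 - 398 = 3

3


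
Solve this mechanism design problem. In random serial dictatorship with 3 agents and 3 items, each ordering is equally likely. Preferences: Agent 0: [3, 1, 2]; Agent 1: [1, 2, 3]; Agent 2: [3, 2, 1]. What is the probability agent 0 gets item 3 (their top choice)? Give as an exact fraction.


Step 1: Agent 0 wants item 3
Step 2: There are 6 possible orderings of agents
Step 3: In 3 orderings, agent 0 gets item 3
Step 4: Probability = 3/6 = 1/2

1/2


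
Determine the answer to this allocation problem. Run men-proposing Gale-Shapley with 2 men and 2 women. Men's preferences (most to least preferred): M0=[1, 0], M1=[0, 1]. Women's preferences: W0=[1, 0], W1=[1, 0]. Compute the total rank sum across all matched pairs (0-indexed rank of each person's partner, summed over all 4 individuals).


Step 1: Run Gale-Shapley (men propose, women hold best offer):
  M0 proposes to W1; she accepts
  M1 proposes to W0; she accepts
Step 2: Final matching: W0-M1, W1-M0
Step 3: 0-indexed ranks (man's rank of his match, then woman's): 0 + 0 + 0 + 1
Step 4: Total rank sum = 1

1


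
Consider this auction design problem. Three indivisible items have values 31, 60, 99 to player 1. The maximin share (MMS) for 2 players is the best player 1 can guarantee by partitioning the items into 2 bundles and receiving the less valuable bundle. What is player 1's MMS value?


Step 1: Item values = 31, 60, 99
Step 2: Enumerate all 2-bundle partitions and take the smaller bundle:
  Partition 1: {31} vs {60,99} -> bundles 31, 159; min = 31
  Partition 2: {60} vs {31,99} -> bundles 60, 130; min = 60
  Partition 3: {99} vs {31,60} -> bundles 99, 91; min = 91
Step 3: MMS = max(31, 60, 91) = 91

91


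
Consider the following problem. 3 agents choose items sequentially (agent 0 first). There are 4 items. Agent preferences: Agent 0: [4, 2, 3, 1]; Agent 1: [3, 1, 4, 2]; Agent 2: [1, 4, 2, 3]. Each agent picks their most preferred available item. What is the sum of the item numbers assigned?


Step 1: Agent 0 picks item 4
Step 2: Agent 1 picks item 3
Step 3: Agent 2 picks item 1
Step 4: Sum = 4 + 3 + 1 = 8

8


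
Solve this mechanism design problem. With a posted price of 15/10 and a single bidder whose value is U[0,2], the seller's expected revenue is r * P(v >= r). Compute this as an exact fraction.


Step 1: Posted price r = 3/2, value support [0,2]
Step 2: P(v >= r) = (2 - 3/2)/2 = 1/4
Step 3: Expected revenue = r * P(v >= r) = 3/2 * 1/4
Step 4: Revenue = 3/8

3/8


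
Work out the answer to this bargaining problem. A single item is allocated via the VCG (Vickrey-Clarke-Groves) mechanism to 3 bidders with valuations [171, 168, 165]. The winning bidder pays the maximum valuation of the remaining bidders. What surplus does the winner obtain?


Step 1: The winner is the agent with the highest value: agent 0 with value 171
Step 2: Values of other agents: [168, 165]
Step 3: VCG payment = max of others' values = 168
Step 4: Surplus = 171 - 168 = 3

3


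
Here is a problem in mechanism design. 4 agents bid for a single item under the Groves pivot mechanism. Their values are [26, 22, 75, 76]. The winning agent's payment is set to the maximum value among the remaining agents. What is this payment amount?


Step 1: The efficient winner is agent 3 with value 76
Step 2: Other agents' values: [26, 22, 75]
Step 3: Pivot payment = max(others) = 75
Step 4: The winner pays 75

75


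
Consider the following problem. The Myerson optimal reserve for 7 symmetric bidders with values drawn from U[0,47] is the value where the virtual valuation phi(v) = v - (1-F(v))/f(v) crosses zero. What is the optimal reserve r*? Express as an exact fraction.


Step 1: For U[0,47], F(v) = v/47 and f(v) = 1/47
Step 2: phi(v) = v - (1 - v/47)/(1/47) = v - (47 - v) = 2v - 47
Step 3: Set phi(r*) = 0: 2r* - 47 = 0
Step 4: r* = 47/2 (the number of bidders n = 7 does not enter)

47/2


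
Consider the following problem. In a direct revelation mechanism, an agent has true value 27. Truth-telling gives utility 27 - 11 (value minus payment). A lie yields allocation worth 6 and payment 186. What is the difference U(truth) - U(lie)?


Step 1: U(truth) = value - payment = 27 - 11 = 16
Step 2: U(lie) = allocation - payment = 6 - 186 = -180
Step 3: IC gap = 16 - (-180) = 196

196


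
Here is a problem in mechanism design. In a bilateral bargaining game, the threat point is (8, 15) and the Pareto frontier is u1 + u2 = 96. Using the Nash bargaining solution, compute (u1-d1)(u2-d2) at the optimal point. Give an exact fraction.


Step 1: The Nash solution splits surplus symmetrically above the disagreement point
Step 2: u1 = (total + d1 - d2)/2 = (96 + 8 - 15)/2 = 89/2
Step 3: u2 = (total - d1 + d2)/2 = (96 - 8 + 15)/2 = 103/2
Step 4: Nash product = (89/2 - 8) * (103/2 - 15)
Step 5: = 73/2 * 73/2 = 5329/4

5329/4


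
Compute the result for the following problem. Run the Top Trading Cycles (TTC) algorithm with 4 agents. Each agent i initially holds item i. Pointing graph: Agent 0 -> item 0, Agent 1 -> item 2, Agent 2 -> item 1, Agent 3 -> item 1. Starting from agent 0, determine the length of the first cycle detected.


Step 1: Trace the pointer graph from agent 0: 0 -> 0
Step 2: A cycle is detected when we revisit agent 0
Step 3: The cycle is: 0 -> 0
Step 4: Cycle length = 1

1


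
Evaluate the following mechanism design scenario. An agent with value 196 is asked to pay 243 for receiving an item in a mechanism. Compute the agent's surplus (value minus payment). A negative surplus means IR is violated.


Step 1: Surplus = value - payment = 196 - 243 = -47
Step 2: IR is violated (surplus < 0)

-47


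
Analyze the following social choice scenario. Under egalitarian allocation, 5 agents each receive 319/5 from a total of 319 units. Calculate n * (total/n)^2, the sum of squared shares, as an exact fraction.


Step 1: Each agent's share = 319/5
Step 2: Square of each share = (319/5)^2 = 101761/25
Step 3: Sum of squares = 5 * 101761/25 = 101761/5

101761/5


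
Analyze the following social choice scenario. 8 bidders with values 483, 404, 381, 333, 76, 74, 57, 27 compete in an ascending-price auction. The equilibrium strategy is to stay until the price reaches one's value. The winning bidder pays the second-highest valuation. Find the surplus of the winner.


Step 1: Identify the highest value: 483
Step 2: Identify the second-highest value: 404
Step 3: The final price = second-highest value = 404
Step 4: Surplus = 483 - 404 = 79

79


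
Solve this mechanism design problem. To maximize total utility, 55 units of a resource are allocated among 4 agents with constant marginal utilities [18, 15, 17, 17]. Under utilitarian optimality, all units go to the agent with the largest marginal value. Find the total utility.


Step 1: The marginal utilities are [18, 15, 17, 17]
Step 2: The highest marginal utility is 18
Step 3: All 55 units go to that agent
Step 4: Total utility = 18 * 55 = 990

990


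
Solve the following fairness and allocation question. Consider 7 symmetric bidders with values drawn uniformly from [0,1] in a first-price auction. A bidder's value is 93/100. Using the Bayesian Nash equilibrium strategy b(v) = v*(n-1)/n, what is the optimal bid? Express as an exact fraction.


Step 1: The symmetric BNE bidding function is b(v) = v * (n-1) / n
Step 2: Substitute v = 93/100 and n = 7
Step 3: b = 93/100 * 6/7
Step 4: b = 279/350

279/350


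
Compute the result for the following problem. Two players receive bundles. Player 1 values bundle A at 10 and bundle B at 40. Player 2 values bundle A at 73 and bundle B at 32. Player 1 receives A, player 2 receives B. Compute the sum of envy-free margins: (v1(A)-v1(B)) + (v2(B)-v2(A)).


Step 1: Player 1's margin = v1(A) - v1(B) = 10 - 40 = -30
Step 2: Player 2's margin = v2(B) - v2(A) = 32 - 73 = -41
Step 3: Total margin = -30 + -41 = -71

-71


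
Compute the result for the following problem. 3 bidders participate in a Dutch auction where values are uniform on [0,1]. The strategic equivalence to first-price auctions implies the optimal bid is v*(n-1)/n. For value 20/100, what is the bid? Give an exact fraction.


Step 1: Dutch auctions are strategically equivalent to first-price auctions
Step 2: The equilibrium bid is b(v) = v*(n-1)/n
Step 3: b = 1/5 * 2/3
Step 4: b = 2/15

2/15


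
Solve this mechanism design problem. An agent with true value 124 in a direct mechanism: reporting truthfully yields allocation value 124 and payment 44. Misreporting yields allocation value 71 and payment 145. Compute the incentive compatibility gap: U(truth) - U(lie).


Step 1: U(truth) = value - payment = 124 - 44 = 80
Step 2: U(lie) = allocation - payment = 71 - 145 = -74
Step 3: IC gap = 80 - (-74) = 154

154


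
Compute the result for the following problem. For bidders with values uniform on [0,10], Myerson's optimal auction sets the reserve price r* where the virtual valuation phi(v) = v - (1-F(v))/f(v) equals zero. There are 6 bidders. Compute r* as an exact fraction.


Step 1: For U[0,10], F(v) = v/10 and f(v) = 1/10
Step 2: phi(v) = v - (1 - v/10)/(1/10) = v - (10 - v) = 2v - 10
Step 3: Set phi(r*) = 0: 2r* - 10 = 0
Step 4: r* = 10/2 = 5 (the number of bidders n = 6 does not enter)

5


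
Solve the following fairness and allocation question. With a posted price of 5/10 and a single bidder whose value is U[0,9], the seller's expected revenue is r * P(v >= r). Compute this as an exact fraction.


Step 1: Posted price r = 1/2, value support [0,9]
Step 2: P(v >= r) = (9 - 1/2)/9 = 17/18
Step 3: Expected revenue = r * P(v >= r) = 1/2 * 17/18
Step 4: Revenue = 17/36

17/36


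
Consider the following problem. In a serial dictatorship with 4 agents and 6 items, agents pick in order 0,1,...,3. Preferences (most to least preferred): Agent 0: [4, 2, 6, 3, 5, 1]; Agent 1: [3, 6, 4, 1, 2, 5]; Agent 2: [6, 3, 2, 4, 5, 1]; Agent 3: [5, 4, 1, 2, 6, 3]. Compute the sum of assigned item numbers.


Step 1: Agent 0 picks item 4
Step 2: Agent 1 picks item 3
Step 3: Agent 2 picks item 6
Step 4: Agent 3 picks item 5
Step 5: Sum = 4 + 3 + 6 + 5 = 18

18


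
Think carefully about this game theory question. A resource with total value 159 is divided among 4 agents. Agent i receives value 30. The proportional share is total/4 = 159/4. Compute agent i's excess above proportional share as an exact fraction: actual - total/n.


Step 1: Proportional share = 159/4
Step 2: Agent's actual allocation = 30
Step 3: Excess = 30 - 159/4 = -39/4

-39/4


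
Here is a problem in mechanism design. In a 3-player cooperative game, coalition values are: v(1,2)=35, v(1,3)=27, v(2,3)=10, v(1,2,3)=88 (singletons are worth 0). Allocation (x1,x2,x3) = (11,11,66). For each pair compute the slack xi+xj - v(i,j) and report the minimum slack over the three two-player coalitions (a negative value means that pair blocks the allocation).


Step 1: Slack for coalition (1,2): x1+x2 - v12 = 22 - 35 = -13
Step 2: Slack for coalition (1,3): x1+x3 - v13 = 77 - 27 = 50
Step 3: Slack for coalition (2,3): x2+x3 - v23 = 77 - 10 = 67
Step 4: Minimum slack = min(-13, 50, 67) = -13, attained by (1,2); coalition (1,2) can block (slack < 0), so the allocation is not in the core

-13
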